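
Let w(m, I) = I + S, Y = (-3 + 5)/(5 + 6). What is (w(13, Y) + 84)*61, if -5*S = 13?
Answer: 273707/55 ≈ 4976.5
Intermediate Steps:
S = -13/5 (S = -⅕*13 = -13/5 ≈ -2.6000)
Y = 2/11 ≈ 0.18182
w(m, I) = -13/5 + I (w(m, I) = I - 13/5 = -13/5 + I)
(w(13, Y) + 84)*61 = ((-13/5 + 2/11) + 84)*61 = (-133/55 + 84)*61 = (4487/55)*61 = 273707/55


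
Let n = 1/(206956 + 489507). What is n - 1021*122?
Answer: -86752824205/696463 ≈ -1.2456e+5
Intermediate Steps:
n = 1/696463 ≈ 1.4358e-6
n - 1021*122 = 1/696463 - 1021*122 = 1/696463 - 124562 = -86752824205/696463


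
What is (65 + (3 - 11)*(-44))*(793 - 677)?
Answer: 48372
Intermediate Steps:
(65 + (3 - 11)*(-44))*(793 - 677) = (65 - 8*(-44))*116 = (65 + 352)*116 = 417*116 = 48372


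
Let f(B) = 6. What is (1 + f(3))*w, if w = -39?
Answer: -273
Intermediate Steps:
(1 + f(3))*w = (1 + 6)*(-39) = 7*(-39) = -273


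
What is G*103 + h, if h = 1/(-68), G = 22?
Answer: 154087/68 ≈ 2266.0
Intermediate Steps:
h = -1/68 ≈ -0.014706
G*103 + h = 22*103 - 1/68 = 2266 - 1/68 = 154087/68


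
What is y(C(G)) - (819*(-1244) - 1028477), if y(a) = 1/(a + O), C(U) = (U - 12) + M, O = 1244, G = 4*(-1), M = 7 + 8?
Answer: 2544810060/1243 ≈ 2.0473e+6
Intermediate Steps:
M = 15
G = -4
C(U) = 3 + U (C(U) = (U - 12) + 15 = (-12 + U) + 15 = 3 + U)
y(a) = 1/(1244 + a) (y(a) = 1/(a + 1244) = 1/(1244 + a))
y(C(G)) - (819*(-1244) - 1028477) = 1/(1244 + (3 - 4)) - (819*(-1244) - 1028477) = 1/(1244 - 1) - (-1018836 - 1028477) = 1/1243 - 1*(-2047313) = 1/1243 + 2047313 = 2544810060/1243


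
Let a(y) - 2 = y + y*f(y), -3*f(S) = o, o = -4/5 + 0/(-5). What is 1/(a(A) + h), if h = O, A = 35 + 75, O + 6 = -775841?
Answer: -3/2327117 ≈ -1.2891e-6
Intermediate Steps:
O = -775847 (O = -6 - 775841 = -775847)
A = 110
h = -775847
o = -⅘ (o = -4*⅕ + 0*(-⅕) = -⅘ + 0 = -⅘ ≈ -0.80000)
f(S) = 4/15 (f(S) = -⅓*(-⅘) = 4/15)
a(y) = 2 + 19*y/15 (a(y) = 2 + (y + y*(4/15)) = 2 + (y + 4*y/15) = 2 + 19*y/15)
1/(a(A) + h) = 1/((2 + (19/15)*110) - 775847) = 1/((2 + 418/3) - 775847) = 1/(424/3 - 775847) = 1/(-2327117/3) = -3/2327117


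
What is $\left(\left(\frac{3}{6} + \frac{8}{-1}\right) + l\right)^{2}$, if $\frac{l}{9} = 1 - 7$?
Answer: $\frac{15129}{4} \approx 3782.3$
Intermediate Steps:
$l = -54$ ($l = 9 \left(1 - 7\right) = 9 \left(-6\right) = -54$)
$\left(\left(\frac{3}{6} + \frac{8}{-1}\right) + l\right)^{2} = \left(\left(\frac{3}{6} + \frac{8}{-1}\right) - 54\right)^{2} = \left(\left(3 \cdot \frac{1}{6} + 8 \left(-1\right)\right) - 54\right)^{2} = \left(\left(\frac{1}{2} - 8\right) - 54\right)^{2} = \left(- \frac{15}{2} - 54\right)^{2} = \left(- \frac{123}{2}\right)^{2} = \frac{15129}{4}$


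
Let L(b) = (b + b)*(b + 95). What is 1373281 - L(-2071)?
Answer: -6811311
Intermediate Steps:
L(b) = 2*b*(95 + b) (L(b) = (2*b)*(95 + b) = 2*b*(95 + b))
1373281 - L(-2071) = 1373281 - 2*(-2071)*(95 - 2071) = 1373281 - 2*(-2071)*(-1976) = 1373281 - 1*8184592 = 1373281 - 8184592 = -6811311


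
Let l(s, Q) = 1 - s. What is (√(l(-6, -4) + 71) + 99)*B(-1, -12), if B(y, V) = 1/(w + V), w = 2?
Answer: -99/10 - √78/10 ≈ -10.783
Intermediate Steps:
B(y, V) = 1/(2 + V)
(√(l(-6, -4) + 71) + 99)*B(-1, -12) = (√((1 - 1*(-6)) + 71) + 99)/(2 - 12) = (√((1 + 6) + 71) + 99)/(-10) = (√(7 + 71) + 99)*(-⅒) = (√78 + 99)*(-⅒) = (99 + √78)*(-⅒) = -99/10 - √78/10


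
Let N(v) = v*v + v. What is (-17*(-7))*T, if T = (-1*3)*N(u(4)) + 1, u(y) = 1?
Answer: -595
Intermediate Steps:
N(v) = v + v² (N(v) = v² + v = v + v²)
T = -5 (T = (-1*3)*(1*(1 + 1)) + 1 = -3*2 + 1 = -6 + 1 = -5)
(-17*(-7))*T = -17*(-7)*(-5) = 119*(-5) = -595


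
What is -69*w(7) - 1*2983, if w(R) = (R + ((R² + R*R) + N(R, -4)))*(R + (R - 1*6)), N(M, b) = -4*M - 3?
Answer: -43831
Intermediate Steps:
N(M, b) = -3 - 4*M
w(R) = (-6 + 2*R)*(-3 - 3*R + 2*R²) (w(R) = (R + ((R² + R*R) + (-3 - 4*R)))*(R + (R - 1*6)) = (R + ((R² + R²) + (-3 - 4*R)))*(R + (R - 6)) = (R + (2*R² + (-3 - 4*R)))*(R + (-6 + R)) = (R + (-3 - 4*R + 2*R²))*(-6 + 2*R) = (-3 - 3*R + 2*R²)*(-6 + 2*R) = (-6 + 2*R)*(-3 - 3*R + 2*R²))
-69*w(7) - 1*2983 = -69*(18 - 18*7² + 4*7³ + 12*7) - 1*2983 = -69*(18 - 18*49 + 4*343 + 84) - 2983 = -69*(18 - 882 + 1372 + 84) - 2983 = -69*592 - 2983 = -40848 - 2983 = -43831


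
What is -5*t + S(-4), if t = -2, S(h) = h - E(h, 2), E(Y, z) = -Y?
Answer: 2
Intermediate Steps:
S(h) = 2*h (S(h) = h - (-1)*h = h + h = 2*h)
-5*t + S(-4) = -5*(-2) + 2*(-4) = 10 - 8 = 2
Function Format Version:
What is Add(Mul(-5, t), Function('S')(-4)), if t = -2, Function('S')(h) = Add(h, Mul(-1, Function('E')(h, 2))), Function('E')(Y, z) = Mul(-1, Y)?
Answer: 2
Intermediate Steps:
Function('S')(h) = Mul(2, h) (Function('S')(h) = Add(h, Mul(-1, Mul(-1, h))) = Add(h, h) = Mul(2, h))
Add(Mul(-5, t), Function('S')(-4)) = Add(Mul(-5, -2), Mul(2, -4)) = Add(10, -8) = 2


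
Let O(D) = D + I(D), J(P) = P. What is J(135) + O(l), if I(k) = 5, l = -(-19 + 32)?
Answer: 127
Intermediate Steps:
l = -13 (l = -1*13 = -13)
O(D) = 5 + D (O(D) = D + 5 = 5 + D)
J(135) + O(l) = 135 + (5 - 13) = 135 - 8 = 127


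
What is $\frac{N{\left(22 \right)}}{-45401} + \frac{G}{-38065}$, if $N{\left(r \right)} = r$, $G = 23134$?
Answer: $- \frac{1051144164}{1728189065} \approx -0.60823$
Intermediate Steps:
$\frac{N{\left(22 \right)}}{-45401} + \frac{G}{-38065} = \frac{22}{-45401} + \frac{23134}{-38065} = 22 \left(- \frac{1}{45401}\right) + 23134 \left(- \frac{1}{38065}\right) = - \frac{22}{45401} - \frac{23134}{38065} = - \frac{1051144164}{1728189065}$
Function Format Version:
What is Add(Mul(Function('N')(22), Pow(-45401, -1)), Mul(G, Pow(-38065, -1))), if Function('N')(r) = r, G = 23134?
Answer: Rational(-1051144164, 1728189065) ≈ -0.60823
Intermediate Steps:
Add(Mul(Function('N')(22), Pow(-45401, -1)), Mul(G, Pow(-38065, -1))) = Add(Mul(22, Pow(-45401, -1)), Mul(23134, Pow(-38065, -1))) = Add(Mul(22, Rational(-1, 45401)), Mul(23134, Rational(-1, 38065))) = Add(Rational(-22, 45401), Rational(-23134, 38065)) = Rational(-1051144164, 1728189065)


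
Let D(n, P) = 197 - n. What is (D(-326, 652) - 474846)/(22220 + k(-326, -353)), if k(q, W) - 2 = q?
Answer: -474323/21896 ≈ -21.663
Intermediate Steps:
k(q, W) = 2 + q
(D(-326, 652) - 474846)/(22220 + k(-326, -353)) = ((197 - 1*(-326)) - 474846)/(22220 + (2 - 326)) = ((197 + 326) - 474846)/(22220 - 324) = (523 - 474846)/21896 = -474323*1/21896 = -474323/21896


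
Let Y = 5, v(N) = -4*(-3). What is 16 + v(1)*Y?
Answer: 76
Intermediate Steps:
v(N) = 12
16 + v(1)*Y = 16 + 12*5 = 16 + 60 = 76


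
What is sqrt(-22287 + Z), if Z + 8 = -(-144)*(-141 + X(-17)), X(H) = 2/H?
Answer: I*sqrt(12316007)/17 ≈ 206.44*I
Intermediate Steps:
Z = -345592/17 (Z = -8 - (-144)*(-141 + 2/(-17)) = -8 - (-144)*(-141 + 2*(-1/17)) = -8 - (-144)*(-141 - 2/17) = -8 - (-144)*(-2399)/17 = -8 - 1*345456/17 = -8 - 345456/17 = -345592/17 ≈ -20329.)
sqrt(-22287 + Z) = sqrt(-22287 - 345592/17) = sqrt(-724471/17) = I*sqrt(12316007)/17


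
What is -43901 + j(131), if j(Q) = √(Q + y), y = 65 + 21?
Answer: -43901 + √217 ≈ -43886.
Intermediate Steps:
y = 86
j(Q) = √(86 + Q) (j(Q) = √(Q + 86) = √(86 + Q))
-43901 + j(131) = -43901 + √(86 + 131) = -43901 + √217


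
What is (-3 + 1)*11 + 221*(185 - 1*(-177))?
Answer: 79980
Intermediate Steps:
(-3 + 1)*11 + 221*(185 - 1*(-177)) = -2*11 + 221*(185 + 177) = -22 + 221*362 = -22 + 80002 = 79980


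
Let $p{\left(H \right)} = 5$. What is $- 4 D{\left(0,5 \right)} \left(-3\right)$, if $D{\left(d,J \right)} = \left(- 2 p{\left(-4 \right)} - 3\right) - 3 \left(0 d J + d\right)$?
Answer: $-156$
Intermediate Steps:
$D{\left(d,J \right)} = -13 - 3 d$ ($D{\left(d,J \right)} = \left(\left(-2\right) 5 - 3\right) - 3 \left(0 d J + d\right) = \left(-10 - 3\right) - 3 \left(0 J + d\right) = -13 - 3 \left(0 + d\right) = -13 - 3 d$)
$- 4 D{\left(0,5 \right)} \left(-3\right) = - 4 \left(-13 - 0\right) \left(-3\right) = - 4 \left(-13 + 0\right) \left(-3\right) = \left(-4\right) \left(-13\right) \left(-3\right) = 52 \left(-3\right) = -156$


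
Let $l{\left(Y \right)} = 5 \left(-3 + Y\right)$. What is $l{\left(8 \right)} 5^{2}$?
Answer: $625$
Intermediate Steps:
$l{\left(Y \right)} = -15 + 5 Y$
$l{\left(8 \right)} 5^{2} = \left(-15 + 5 \cdot 8\right) 5^{2} = \left(-15 + 40\right) 25 = 25 \cdot 25 = 625$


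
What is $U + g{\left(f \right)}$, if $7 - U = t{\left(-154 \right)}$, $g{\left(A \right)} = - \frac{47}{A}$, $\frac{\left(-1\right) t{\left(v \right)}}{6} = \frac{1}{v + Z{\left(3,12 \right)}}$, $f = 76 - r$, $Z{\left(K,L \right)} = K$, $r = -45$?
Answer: $\frac{120074}{18271} \approx 6.5718$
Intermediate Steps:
$f = 121$ ($f = 76 - -45 = 76 + 45 = 121$)
$t{\left(v \right)} = - \frac{6}{3 + v}$ ($t{\left(v \right)} = - \frac{6}{v + 3} = - \frac{6}{3 + v}$)
$U = \frac{1051}{151}$ ($U = 7 - - \frac{6}{3 - 154} = 7 - - \frac{6}{-151} = 7 - \left(-6\right) \left(- \frac{1}{151}\right) = 7 - \frac{6}{151} = \frac{1051}{151} \approx 6.9603$)
$U + g{\left(f \right)} = \frac{1051}{151} - \frac{47}{121} = \frac{120074}{18271}$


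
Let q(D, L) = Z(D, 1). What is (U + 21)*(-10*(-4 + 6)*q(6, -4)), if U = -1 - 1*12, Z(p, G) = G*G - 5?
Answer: 640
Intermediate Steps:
Z(p, G) = -5 + G² (Z(p, G) = G² - 5 = -5 + G²)
q(D, L) = -4 (q(D, L) = -5 + 1² = -5 + 1 = -4)
U = -13 (U = -1 - 12 = -13)
(U + 21)*(-10*(-4 + 6)*q(6, -4)) = (-13 + 21)*(-10*(-4 + 6)*(-4)) = 8*(-20*(-4)) = 8*(-10*(-8)) = 8*80 = 640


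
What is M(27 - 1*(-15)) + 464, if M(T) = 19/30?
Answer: 13939/30 ≈ 464.63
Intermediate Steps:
M(T) = 19/30 (M(T) = 19*(1/30) = 19/30)
M(27 - 1*(-15)) + 464 = 19/30 + 464 = 13939/30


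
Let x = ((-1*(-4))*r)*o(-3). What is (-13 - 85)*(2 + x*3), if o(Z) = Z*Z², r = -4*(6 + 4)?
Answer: -1270276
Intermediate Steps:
r = -40 (r = -4*10 = -40)
o(Z) = Z³
x = 4320 (x = (-1*(-4)*(-40))*(-3)³ = (4*(-40))*(-27) = -160*(-27) = 4320)
(-13 - 85)*(2 + x*3) = (-13 - 85)*(2 + 4320*3) = -98*(2 + 12960) = -98*12962 = -1270276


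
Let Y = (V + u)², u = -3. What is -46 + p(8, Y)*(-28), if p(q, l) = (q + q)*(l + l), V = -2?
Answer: -22446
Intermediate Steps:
Y = 25 (Y = (-2 - 3)² = (-5)² = 25)
p(q, l) = 4*l*q (p(q, l) = (2*q)*(2*l) = 4*l*q)
-46 + p(8, Y)*(-28) = -46 + (4*25*8)*(-28) = -46 + 800*(-28) = -46 - 22400 = -22446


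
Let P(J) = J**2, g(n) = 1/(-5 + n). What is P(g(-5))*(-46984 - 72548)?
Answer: -29883/25 ≈ -1195.3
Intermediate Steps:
P(g(-5))*(-46984 - 72548) = (1/(-5 - 5))**2*(-46984 - 72548) = (1/(-10))**2*(-119532) = (-1/10)**2*(-119532) = (1/100)*(-119532) = -29883/25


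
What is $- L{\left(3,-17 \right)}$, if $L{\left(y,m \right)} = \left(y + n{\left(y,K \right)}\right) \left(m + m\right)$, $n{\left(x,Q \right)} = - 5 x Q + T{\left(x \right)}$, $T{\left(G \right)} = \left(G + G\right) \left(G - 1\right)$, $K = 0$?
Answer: $510$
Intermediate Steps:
$T{\left(G \right)} = 2 G \left(-1 + G\right)$
$n{\left(x,Q \right)} = - 5 Q x + 2 x \left(-1 + x\right)$ ($n{\left(x,Q \right)} = - 5 x Q + 2 x \left(-1 + x\right) = - 5 Q x + 2 x \left(-1 + x\right)$)
$L{\left(y,m \right)} = 2 m \left(y + y \left(-2 + 2 y\right)\right)$ ($L{\left(y,m \right)} = \left(y + y \left(-2 - 0 + 2 y\right)\right) \left(m + m\right) = \left(y + y \left(-2 + 0 + 2 y\right)\right) 2 m = \left(y + y \left(-2 + 2 y\right)\right) 2 m = 2 m \left(y + y \left(-2 + 2 y\right)\right)$)
$- L{\left(3,-17 \right)} = - 2 \left(-17\right) 3 \left(-1 + 2 \cdot 3\right) = - 2 \left(-17\right) 3 \left(-1 + 6\right) = - 2 \left(-17\right) 3 \cdot 5 = \left(-1\right) \left(-510\right) = 510$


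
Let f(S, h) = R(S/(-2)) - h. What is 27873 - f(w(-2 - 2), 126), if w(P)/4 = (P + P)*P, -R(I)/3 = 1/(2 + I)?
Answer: 1735935/62 ≈ 27999.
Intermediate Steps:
R(I) = -3/(2 + I)
w(P) = 8*P**2 (w(P) = 4*((P + P)*P) = 4*((2*P)*P) = 4*(2*P**2) = 8*P**2)
f(S, h) = -h - 3/(2 - S/2) (f(S, h) = -3/(2 + S/(-2)) - h = -3/(2 + S*(-1/2)) - h = -3/(2 - S/2) - h = -h - 3/(2 - S/2))
27873 - f(w(-2 - 2), 126) = 27873 - (6 - 1*126*(-4 + 8*(-2 - 2)**2))/(-4 + 8*(-2 - 2)**2) = 27873 - (6 - 1*126*(-4 + 8*(-4)**2))/(-4 + 8*(-4)**2) = 27873 - (6 - 1*126*(-4 + 8*16))/(-4 + 8*16) = 27873 - (6 - 1*126*(-4 + 128))/(-4 + 128) = 27873 - (6 - 1*126*124)/124 = 27873 - (6 - 15624)/124 = 27873 - (-15618)/124 = 27873 - 1*(-7809/62) = 27873 + 7809/62 = 1735935/62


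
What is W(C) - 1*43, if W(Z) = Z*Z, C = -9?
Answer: 38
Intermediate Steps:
W(Z) = Z²
W(C) - 1*43 = (-9)² - 1*43 = 81 - 43 = 38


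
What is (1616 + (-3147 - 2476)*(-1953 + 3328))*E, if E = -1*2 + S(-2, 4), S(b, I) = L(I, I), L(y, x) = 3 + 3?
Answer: -30920036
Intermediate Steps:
L(y, x) = 6
S(b, I) = 6
E = 4 (E = -1*2 + 6 = -2 + 6 = 4)
(1616 + (-3147 - 2476)*(-1953 + 3328))*E = (1616 + (-3147 - 2476)*(-1953 + 3328))*4 = (1616 - 5623*1375)*4 = (1616 - 7731625)*4 = -7730009*4 = -30920036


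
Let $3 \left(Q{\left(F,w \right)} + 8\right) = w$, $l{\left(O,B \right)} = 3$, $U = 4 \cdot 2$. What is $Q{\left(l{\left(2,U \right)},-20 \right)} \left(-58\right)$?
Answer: $\frac{2552}{3} \approx 850.67$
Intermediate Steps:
$U = 8$
$Q{\left(F,w \right)} = -8 + \frac{w}{3}$
$Q{\left(l{\left(2,U \right)},-20 \right)} \left(-58\right) = \left(-8 + \frac{1}{3} \left(-20\right)\right) \left(-58\right) = \left(-8 - \frac{20}{3}\right) \left(-58\right) = \left(- \frac{44}{3}\right) \left(-58\right) = \frac{2552}{3}$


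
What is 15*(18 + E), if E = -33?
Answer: -225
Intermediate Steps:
15*(18 + E) = 15*(18 - 33) = 15*(-15) = -225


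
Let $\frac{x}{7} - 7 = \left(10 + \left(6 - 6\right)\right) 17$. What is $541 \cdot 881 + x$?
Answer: $477860$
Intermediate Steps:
$x = 1239$ ($x = 49 + 7 \left(10 + \left(6 - 6\right)\right) 17 = 49 + 7 \left(10 + 0\right) 17 = 49 + 7 \cdot 10 \cdot 17 = 49 + 7 \cdot 170 = 49 + 1190 = 1239$)
$541 \cdot 881 + x = 541 \cdot 881 + 1239 = 476621 + 1239 = 477860$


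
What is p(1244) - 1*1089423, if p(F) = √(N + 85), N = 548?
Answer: -1089423 + √633 ≈ -1.0894e+6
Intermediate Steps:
p(F) = √633 (p(F) = √(548 + 85) = √633)
p(1244) - 1*1089423 = √633 - 1*1089423 = √633 - 1089423 = -1089423 + √633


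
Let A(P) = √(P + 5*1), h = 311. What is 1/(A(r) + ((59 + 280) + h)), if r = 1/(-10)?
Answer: 6500/4224951 - 7*√10/4224951 ≈ 0.0015332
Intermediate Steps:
r = -⅒ ≈ -0.10000
A(P) = √(5 + P) (A(P) = √(P + 5) = √(5 + P))
1/(A(r) + ((59 + 280) + h)) = 1/(√(5 - ⅒) + ((59 + 280) + 311)) = 1/(√(49/10) + (339 + 311)) = 1/(7*√10/10 + 650) = 1/(650 + 7*√10/10)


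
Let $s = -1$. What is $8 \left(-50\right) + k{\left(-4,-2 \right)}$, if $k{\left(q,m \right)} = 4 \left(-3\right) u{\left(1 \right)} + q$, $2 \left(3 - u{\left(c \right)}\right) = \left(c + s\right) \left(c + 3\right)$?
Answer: $-440$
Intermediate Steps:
$u{\left(c \right)} = 3 - \frac{\left(-1 + c\right) \left(3 + c\right)}{2}$ ($u{\left(c \right)} = 3 - \frac{\left(c - 1\right) \left(c + 3\right)}{2} = 3 - \frac{\left(-1 + c\right) \left(3 + c\right)}{2}$)
$k{\left(q,m \right)} = -36 + q$ ($k{\left(q,m \right)} = 4 \left(-3\right) \left(\frac{9}{2} - 1 - \frac{1^{2}}{2}\right) + q = - 12 \left(\frac{9}{2} - 1 - \frac{1}{2}\right) + q = \left(-12\right) 3 + q = -36 + q$)
$8 \left(-50\right) + k{\left(-4,-2 \right)} = 8 \left(-50\right) - 40 = -400 - 40 = -440$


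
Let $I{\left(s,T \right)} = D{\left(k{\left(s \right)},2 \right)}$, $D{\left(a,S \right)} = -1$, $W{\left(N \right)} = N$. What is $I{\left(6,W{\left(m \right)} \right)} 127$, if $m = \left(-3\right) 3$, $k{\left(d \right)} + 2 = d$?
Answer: $-127$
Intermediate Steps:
$k{\left(d \right)} = -2 + d$
$m = -9$
$I{\left(s,T \right)} = -1$
$I{\left(6,W{\left(m \right)} \right)} 127 = \left(-1\right) 127 = -127$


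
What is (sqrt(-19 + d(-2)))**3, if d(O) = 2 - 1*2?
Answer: -19*I*sqrt(19) ≈ -82.819*I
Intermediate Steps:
d(O) = 0 (d(O) = 2 - 2 = 0)
(sqrt(-19 + d(-2)))**3 = (sqrt(-19 + 0))**3 = (sqrt(-19))**3 = (I*sqrt(19))**3 = -19*I*sqrt(19)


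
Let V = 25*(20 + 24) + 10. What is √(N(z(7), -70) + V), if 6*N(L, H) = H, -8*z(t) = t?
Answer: √9885/3 ≈ 33.141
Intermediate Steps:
z(t) = -t/8
V = 1110 (V = 25*44 + 10 = 1100 + 10 = 1110)
N(L, H) = H/6
√(N(z(7), -70) + V) = √((⅙)*(-70) + 1110) = √(-35/3 + 1110) = √(3295/3) = √9885/3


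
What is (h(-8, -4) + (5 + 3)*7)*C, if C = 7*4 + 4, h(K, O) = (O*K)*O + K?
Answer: -2560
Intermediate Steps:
h(K, O) = K + K*O² (h(K, O) = (K*O)*O + K = K*O² + K = K + K*O²)
C = 32 (C = 28 + 4 = 32)
(h(-8, -4) + (5 + 3)*7)*C = (-8*(1 + (-4)²) + (5 + 3)*7)*32 = (-8*(1 + 16) + 8*7)*32 = (-8*17 + 56)*32 = (-136 + 56)*32 = -80*32 = -2560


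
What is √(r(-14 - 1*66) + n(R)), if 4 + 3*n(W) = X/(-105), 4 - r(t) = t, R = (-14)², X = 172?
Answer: 2*√226345/105 ≈ 9.0620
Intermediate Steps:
R = 196
r(t) = 4 - t
n(W) = -592/315 (n(W) = -4/3 + (172/(-105))/3 = -4/3 + (172*(-1/105))/3 = -4/3 + (⅓)*(-172/105) = -4/3 - 172/315 = -592/315)
√(r(-14 - 1*66) + n(R)) = √((4 - (-14 - 1*66)) - 592/315) = √((4 - (-14 - 66)) - 592/315) = √((4 - 1*(-80)) - 592/315) = √((4 + 80) - 592/315) = √(84 - 592/315) = √(25868/315) = 2*√226345/105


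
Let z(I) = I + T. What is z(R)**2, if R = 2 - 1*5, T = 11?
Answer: 64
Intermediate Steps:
R = -3 (R = 2 - 5 = -3)
z(I) = 11 + I (z(I) = I + 11 = 11 + I)
z(R)**2 = (11 - 3)**2 = 8**2 = 64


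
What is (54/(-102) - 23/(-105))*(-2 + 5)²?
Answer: -1662/595 ≈ -2.7933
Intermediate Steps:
(54/(-102) - 23/(-105))*(-2 + 5)² = (54*(-1/102) - 23*(-1/105))*3² = (-9/17 + 23/105)*9 = -554/1785*9 = -1662/595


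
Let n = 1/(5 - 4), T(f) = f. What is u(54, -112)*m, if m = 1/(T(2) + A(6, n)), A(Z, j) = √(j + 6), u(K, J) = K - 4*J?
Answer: -1004/3 + 502*√7/3 ≈ 108.06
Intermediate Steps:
n = 1 (n = 1/1 = 1)
A(Z, j) = √(6 + j)
m = 1/(2 + √7) (m = 1/(2 + √(6 + 1)) = 1/(2 + √7) ≈ 0.21525)
u(54, -112)*m = (54 - 4*(-112))*(-⅔ + √7/3) = (54 + 448)*(-⅔ + √7/3) = 502*(-⅔ + √7/3) = -1004/3 + 502*√7/3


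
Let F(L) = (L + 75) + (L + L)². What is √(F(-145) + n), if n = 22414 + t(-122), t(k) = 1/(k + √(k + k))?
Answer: √2*√((12986167 - 212888*I*√61)/(61 - I*√61))/2 ≈ 326.26 - 1.5824e-6*I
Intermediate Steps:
t(k) = 1/(k + √2*√k) (t(k) = 1/(k + √(2*k)) = 1/(k + √2*√k))
F(L) = 75 + L + 4*L² (F(L) = (75 + L) + (2*L)² = (75 + L) + 4*L² = 75 + L + 4*L²)
n = 22414 + 1/(-122 + 2*I*√61) (n = 22414 + 1/(-122 + √2*√(-122)) = 22414 + 1/(-122 + √2*(I*√122)) = 22414 + 1/(-122 + 2*I*√61) ≈ 22414.0 - 0.0010326*I)
√(F(-145) + n) = √((75 - 145 + 4*(-145)²) + (2779335/124 - I*√61/7564)) = √((75 - 145 + 4*21025) + (2779335/124 - I*√61/7564)) = √((75 - 145 + 84100) + (2779335/124 - I*√61/7564)) = √(84030 + (2779335/124 - I*√61/7564)) = √(13199055/124 - I*√61/7564)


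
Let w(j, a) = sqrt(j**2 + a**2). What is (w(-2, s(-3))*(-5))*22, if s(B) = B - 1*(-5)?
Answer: -220*sqrt(2) ≈ -311.13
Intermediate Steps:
s(B) = 5 + B (s(B) = B + 5 = 5 + B)
w(j, a) = sqrt(a**2 + j**2)
(w(-2, s(-3))*(-5))*22 = (sqrt((5 - 3)**2 + (-2)**2)*(-5))*22 = (sqrt(2**2 + 4)*(-5))*22 = (sqrt(4 + 4)*(-5))*22 = (sqrt(8)*(-5))*22 = ((2*sqrt(2))*(-5))*22 = -10*sqrt(2)*22 = -220*sqrt(2)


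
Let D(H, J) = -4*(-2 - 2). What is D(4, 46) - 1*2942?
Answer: -2926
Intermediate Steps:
D(H, J) = 16 (D(H, J) = -4*(-4) = 16)
D(4, 46) - 1*2942 = 16 - 1*2942 = 16 - 2942 = -2926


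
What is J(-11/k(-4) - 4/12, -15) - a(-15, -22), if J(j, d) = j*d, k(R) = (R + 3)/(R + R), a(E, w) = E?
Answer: 1340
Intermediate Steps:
k(R) = (3 + R)/(2*R) (k(R) = (3 + R)/((2*R)) = (3 + R)*(1/(2*R)) = (3 + R)/(2*R))
J(j, d) = d*j
J(-11/k(-4) - 4/12, -15) - a(-15, -22) = -15*(-11*(-8/(3 - 4)) - 4/12) - 1*(-15) = -15*(-11/((½)*(-¼)*(-1)) - 4*1/12) + 15 = -15*(-11/⅛ - ⅓) + 15 = -15*(-11*8 - ⅓) + 15 = -15*(-88 - ⅓) + 15 = -15*(-265/3) + 15 = 1325 + 15 = 1340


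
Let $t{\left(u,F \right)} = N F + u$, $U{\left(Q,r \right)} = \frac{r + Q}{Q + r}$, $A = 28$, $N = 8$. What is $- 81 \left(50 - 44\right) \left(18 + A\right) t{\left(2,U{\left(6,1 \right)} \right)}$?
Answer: $-223560$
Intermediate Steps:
$U{\left(Q,r \right)} = 1$ ($U{\left(Q,r \right)} = \frac{Q + r}{Q + r} = 1$)
$t{\left(u,F \right)} = u + 8 F$ ($t{\left(u,F \right)} = 8 F + u = u + 8 F$)
$- 81 \left(50 - 44\right) \left(18 + A\right) t{\left(2,U{\left(6,1 \right)} \right)} = - 81 \left(50 - 44\right) \left(18 + 28\right) \left(2 + 8 \cdot 1\right) = - 81 \cdot 6 \cdot 46 \left(2 + 8\right) = \left(-81\right) 276 \cdot 10 = \left(-22356\right) 10 = -223560$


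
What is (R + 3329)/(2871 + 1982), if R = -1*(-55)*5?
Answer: 3604/4853 ≈ 0.74263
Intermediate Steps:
R = 275 (R = 55*5 = 275)
(R + 3329)/(2871 + 1982) = (275 + 3329)/(2871 + 1982) = 3604/4853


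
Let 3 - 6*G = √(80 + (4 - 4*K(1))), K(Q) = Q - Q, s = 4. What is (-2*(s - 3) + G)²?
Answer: 55/12 + √21 ≈ 9.1659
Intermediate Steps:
K(Q) = 0
G = ½ - √21/3 (G = ½ - √(80 + (4 - 4*0))/6 = ½ - √(80 + (4 + 0))/6 = ½ - √(80 + 4)/6 = ½ - √21/3 ≈ -1.0275)
(-2*(s - 3) + G)² = (-2*(4 - 3) + (½ - √21/3))² = (-2*1 + (½ - √21/3))² = (-2 + (½ - √21/3))² = (-3/2 - √21/3)²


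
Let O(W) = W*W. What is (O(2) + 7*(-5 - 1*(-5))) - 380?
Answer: -376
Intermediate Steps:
O(W) = W²
(O(2) + 7*(-5 - 1*(-5))) - 380 = (2² + 7*(-5 - 1*(-5))) - 380 = (4 + 7*(-5 + 5)) - 380 = (4 + 7*0) - 380 = (4 + 0) - 380 = 4 - 380 = -376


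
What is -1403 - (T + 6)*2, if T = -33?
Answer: -1349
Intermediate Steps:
-1403 - (T + 6)*2 = -1403 - (-33 + 6)*2 = -1403 - (-27)*2 = -1403 - 1*(-54) = -1403 + 54 = -1349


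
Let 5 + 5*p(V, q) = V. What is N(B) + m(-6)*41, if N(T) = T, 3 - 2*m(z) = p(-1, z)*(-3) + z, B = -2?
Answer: 1087/10 ≈ 108.70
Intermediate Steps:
p(V, q) = -1 + V/5
m(z) = -3/10 - z/2 (m(z) = 3/2 - ((-1 + (1/5)*(-1))*(-3) + z)/2 = 3/2 - ((-1 - 1/5)*(-3) + z)/2 = 3/2 - (-6/5*(-3) + z)/2 = 3/2 - (18/5 + z)/2 = 3/2 + (-9/5 - z/2) = -3/10 - z/2)
N(B) + m(-6)*41 = -2 + (-3/10 - 1/2*(-6))*41 = -2 + (-3/10 + 3)*41 = -2 + (27/10)*41 = -2 + 1107/10 = 1087/10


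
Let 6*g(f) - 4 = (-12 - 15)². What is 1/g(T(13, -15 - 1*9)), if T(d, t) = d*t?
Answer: 6/733 ≈ 0.0081855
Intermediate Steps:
g(f) = 733/6 (g(f) = ⅔ + (-12 - 15)²/6 = ⅔ + (⅙)*(-27)² = ⅔ + (⅙)*729 = ⅔ + 243/2 = 733/6)
1/g(T(13, -15 - 1*9)) = 1/(733/6) = 6/733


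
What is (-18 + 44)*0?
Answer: 0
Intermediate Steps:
(-18 + 44)*0 = 26*0 = 0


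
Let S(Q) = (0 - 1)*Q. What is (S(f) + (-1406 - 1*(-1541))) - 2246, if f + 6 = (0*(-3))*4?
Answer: -2105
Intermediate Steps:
f = -6 (f = -6 + (0*(-3))*4 = -6 + 0*4 = -6 + 0 = -6)
S(Q) = -Q
(S(f) + (-1406 - 1*(-1541))) - 2246 = (-1*(-6) + (-1406 - 1*(-1541))) - 2246 = (6 + (-1406 + 1541)) - 2246 = (6 + 135) - 2246 = 141 - 2246 = -2105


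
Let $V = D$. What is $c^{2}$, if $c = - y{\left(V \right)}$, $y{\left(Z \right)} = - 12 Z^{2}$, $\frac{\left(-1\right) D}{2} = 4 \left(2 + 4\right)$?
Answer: $764411904$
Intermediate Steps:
$D = -48$ ($D = - 2 \cdot 4 \left(2 + 4\right) = - 2 \cdot 4 \cdot 6 = \left(-2\right) 24 = -48$)
$V = -48$
$c = 27648$ ($c = - \left(-12\right) \left(-48\right)^{2} = - \left(-12\right) 2304 = \left(-1\right) \left(-27648\right) = 27648$)
$c^{2} = 27648^{2} = 764411904$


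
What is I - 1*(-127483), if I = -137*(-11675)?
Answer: 1726958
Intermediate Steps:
I = 1599475
I - 1*(-127483) = 1599475 - 1*(-127483) = 1599475 + 127483 = 1726958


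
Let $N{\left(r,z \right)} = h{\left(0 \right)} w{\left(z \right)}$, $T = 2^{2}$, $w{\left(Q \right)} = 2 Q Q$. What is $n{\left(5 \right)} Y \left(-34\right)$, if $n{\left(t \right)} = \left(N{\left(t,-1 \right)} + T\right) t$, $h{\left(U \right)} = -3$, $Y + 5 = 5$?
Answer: $0$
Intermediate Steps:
$Y = 0$ ($Y = -5 + 5 = 0$)
$w{\left(Q \right)} = 2 Q^{2}$
$T = 4$
$N{\left(r,z \right)} = - 6 z^{2}$ ($N{\left(r,z \right)} = - 3 \cdot 2 z^{2} = - 6 z^{2}$)
$n{\left(t \right)} = - 2 t$ ($n{\left(t \right)} = \left(- 6 \left(-1\right)^{2} + 4\right) t = \left(\left(-6\right) 1 + 4\right) t = \left(-6 + 4\right) t = - 2 t$)
$n{\left(5 \right)} Y \left(-34\right) = \left(-2\right) 5 \cdot 0 \left(-34\right) = \left(-10\right) 0 \left(-34\right) = 0 \left(-34\right) = 0$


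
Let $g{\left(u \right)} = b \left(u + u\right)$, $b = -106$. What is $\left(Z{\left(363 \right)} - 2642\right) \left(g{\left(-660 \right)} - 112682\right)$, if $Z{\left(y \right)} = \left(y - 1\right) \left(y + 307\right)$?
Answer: $6534341724$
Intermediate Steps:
$Z{\left(y \right)} = \left(-1 + y\right) \left(307 + y\right)$
$g{\left(u \right)} = - 212 u$ ($g{\left(u \right)} = - 106 \left(u + u\right) = - 106 \cdot 2 u = - 212 u$)
$\left(Z{\left(363 \right)} - 2642\right) \left(g{\left(-660 \right)} - 112682\right) = \left(\left(-307 + 363^{2} + 306 \cdot 363\right) - 2642\right) \left(\left(-212\right) \left(-660\right) - 112682\right) = \left(\left(-307 + 131769 + 111078\right) - 2642\right) \left(139920 - 112682\right) = \left(242540 - 2642\right) 27238 = 239898 \cdot 27238 = 6534341724$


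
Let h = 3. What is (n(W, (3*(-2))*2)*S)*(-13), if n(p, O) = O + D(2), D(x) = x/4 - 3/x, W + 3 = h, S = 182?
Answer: 30758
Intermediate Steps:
W = 0 (W = -3 + 3 = 0)
D(x) = -3/x + x/4 (D(x) = x*(¼) - 3/x = x/4 - 3/x = -3/x + x/4)
n(p, O) = -1 + O (n(p, O) = O + (-3/2 + (¼)*2) = O + (-3*½ + ½) = O + (-3/2 + ½) = O - 1 = -1 + O)
(n(W, (3*(-2))*2)*S)*(-13) = ((-1 + (3*(-2))*2)*182)*(-13) = ((-1 - 6*2)*182)*(-13) = ((-1 - 12)*182)*(-13) = -13*182*(-13) = -2366*(-13) = 30758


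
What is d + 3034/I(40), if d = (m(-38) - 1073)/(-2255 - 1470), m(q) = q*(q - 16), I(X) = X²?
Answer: 38941/23840 ≈ 1.6334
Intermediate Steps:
m(q) = q*(-16 + q)
d = -979/3725 (d = (-38*(-16 - 38) - 1073)/(-2255 - 1470) = (-38*(-54) - 1073)/(-3725) = (2052 - 1073)*(-1/3725) = 979*(-1/3725) = -979/3725 ≈ -0.26282)
d + 3034/I(40) = -979/3725 + 3034/(40²) = -979/3725 + 3034/1600 = -979/3725 + 3034*(1/1600) = -979/3725 + 1517/800 = 38941/23840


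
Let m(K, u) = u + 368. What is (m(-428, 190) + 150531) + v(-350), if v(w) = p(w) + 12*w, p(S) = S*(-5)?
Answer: 148639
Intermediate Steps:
p(S) = -5*S
m(K, u) = 368 + u
v(w) = 7*w (v(w) = -5*w + 12*w = 7*w)
(m(-428, 190) + 150531) + v(-350) = ((368 + 190) + 150531) + 7*(-350) = (558 + 150531) - 2450 = 151089 - 2450 = 148639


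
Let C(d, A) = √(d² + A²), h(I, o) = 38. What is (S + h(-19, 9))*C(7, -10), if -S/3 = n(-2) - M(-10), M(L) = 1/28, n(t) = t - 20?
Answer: 2915*√149/28 ≈ 1270.8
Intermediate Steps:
n(t) = -20 + t
C(d, A) = √(A² + d²)
M(L) = 1/28
S = 1851/28 (S = -3*((-20 - 2) - 1*1/28) = -3*(-22 - 1/28) = -3*(-617/28) = 1851/28 ≈ 66.107)
(S + h(-19, 9))*C(7, -10) = (1851/28 + 38)*√((-10)² + 7²) = 2915*√(100 + 49)/28 = 2915*√149/28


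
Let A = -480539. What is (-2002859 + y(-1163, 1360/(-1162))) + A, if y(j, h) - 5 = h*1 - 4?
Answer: -1442854337/581 ≈ -2.4834e+6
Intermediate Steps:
y(j, h) = 1 + h (y(j, h) = 5 + (h*1 - 4) = 5 + (h - 4) = 5 + (-4 + h) = 1 + h)
(-2002859 + y(-1163, 1360/(-1162))) + A = (-2002859 + (1 + 1360/(-1162))) - 480539 = (-2002859 + (1 + 1360*(-1/1162))) - 480539 = (-2002859 + (1 - 680/581)) - 480539 = (-2002859 - 99/581) - 480539 = -1163661178/581 - 480539 = -1442854337/581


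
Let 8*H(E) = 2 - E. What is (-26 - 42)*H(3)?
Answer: 17/2 ≈ 8.5000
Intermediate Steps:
H(E) = ¼ - E/8 (H(E) = (2 - E)/8 = ¼ - E/8)
(-26 - 42)*H(3) = (-26 - 42)*(¼ - ⅛*3) = -68*(¼ - 3/8) = -68*(-⅛) = 17/2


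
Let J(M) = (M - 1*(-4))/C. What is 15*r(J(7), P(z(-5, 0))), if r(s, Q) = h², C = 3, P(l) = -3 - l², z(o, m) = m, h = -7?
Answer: 735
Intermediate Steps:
J(M) = 4/3 + M/3 (J(M) = (M - 1*(-4))/3 = (M + 4)*(⅓) = (4 + M)*(⅓) = 4/3 + M/3)
r(s, Q) = 49 (r(s, Q) = (-7)² = 49)
15*r(J(7), P(z(-5, 0))) = 15*49 = 735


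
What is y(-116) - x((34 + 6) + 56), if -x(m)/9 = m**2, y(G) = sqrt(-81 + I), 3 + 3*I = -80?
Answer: 82944 + I*sqrt(978)/3 ≈ 82944.0 + 10.424*I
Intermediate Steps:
I = -83/3 (I = -1 + (1/3)*(-80) = -1 - 80/3 = -83/3 ≈ -27.667)
y(G) = I*sqrt(978)/3 (y(G) = sqrt(-81 - 83/3) = sqrt(-326/3) = I*sqrt(978)/3)
x(m) = -9*m**2
y(-116) - x((34 + 6) + 56) = I*sqrt(978)/3 - (-9)*((34 + 6) + 56)**2 = I*sqrt(978)/3 - (-9)*(40 + 56)**2 = I*sqrt(978)/3 - (-9)*96**2 = I*sqrt(978)/3 - (-9)*9216 = I*sqrt(978)/3 - 1*(-82944) = I*sqrt(978)/3 + 82944 = 82944 + I*sqrt(978)/3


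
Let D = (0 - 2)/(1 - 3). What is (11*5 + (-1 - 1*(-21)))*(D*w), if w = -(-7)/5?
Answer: 105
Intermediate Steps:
D = 1 (D = -2/(-2) = -2*(-½) = 1)
w = 7/5 (w = -(-7)/5 = -1*(-7/5) = 7/5 ≈ 1.4000)
(11*5 + (-1 - 1*(-21)))*(D*w) = (11*5 + (-1 - 1*(-21)))*(1*(7/5)) = (55 + (-1 + 21))*(7/5) = (55 + 20)*(7/5) = 75*(7/5) = 105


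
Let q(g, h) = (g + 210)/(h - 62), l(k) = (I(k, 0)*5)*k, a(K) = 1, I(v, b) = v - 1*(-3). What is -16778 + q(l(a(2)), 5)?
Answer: -956576/57 ≈ -16782.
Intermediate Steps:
I(v, b) = 3 + v (I(v, b) = v + 3 = 3 + v)
l(k) = k*(15 + 5*k) (l(k) = ((3 + k)*5)*k = (15 + 5*k)*k = k*(15 + 5*k))
q(g, h) = (210 + g)/(-62 + h)
-16778 + q(l(a(2)), 5) = -16778 + (210 + 5*1*(3 + 1))/(-62 + 5) = -16778 + (210 + 5*1*4)/(-57) = -16778 - (210 + 20)/57 = -16778 - 1/57*230 = -16778 - 230/57 = -956576/57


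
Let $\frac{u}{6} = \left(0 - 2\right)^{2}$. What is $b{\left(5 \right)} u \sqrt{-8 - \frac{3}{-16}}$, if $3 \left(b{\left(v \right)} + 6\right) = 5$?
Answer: $- 130 i \sqrt{5} \approx - 290.69 i$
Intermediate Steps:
$b{\left(v \right)} = - \frac{13}{3}$ ($b{\left(v \right)} = -6 + \frac{1}{3} \cdot 5 = -6 + \frac{5}{3} = - \frac{13}{3}$)
$u = 24$ ($u = 6 \left(0 - 2\right)^{2} = 6 \left(-2\right)^{2} = 6 \cdot 4 = 24$)
$b{\left(5 \right)} u \sqrt{-8 - \frac{3}{-16}} = \left(- \frac{13}{3}\right) 24 \sqrt{-8 - \frac{3}{-16}} = - 104 \sqrt{-8 - - \frac{3}{16}} = - 104 \sqrt{-8 + \frac{3}{16}} = - 104 \sqrt{- \frac{125}{16}} = - 104 \frac{5 i \sqrt{5}}{4} = - 130 i \sqrt{5}$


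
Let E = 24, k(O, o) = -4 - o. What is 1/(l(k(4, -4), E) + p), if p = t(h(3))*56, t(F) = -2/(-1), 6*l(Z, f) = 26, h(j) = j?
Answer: 3/349 ≈ 0.0085960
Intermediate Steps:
l(Z, f) = 13/3 (l(Z, f) = (⅙)*26 = 13/3)
t(F) = 2 (t(F) = -2*(-1) = 2)
p = 112 (p = 2*56 = 112)
1/(l(k(4, -4), E) + p) = 1/(13/3 + 112) = 1/(349/3) = 3/349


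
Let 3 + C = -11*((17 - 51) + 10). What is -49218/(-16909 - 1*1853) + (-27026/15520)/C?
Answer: 16571772929/6333300720 ≈ 2.6166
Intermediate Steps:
C = 261 (C = -3 - 11*((17 - 51) + 10) = -3 - 11*(-34 + 10) = -3 - 11*(-24) = -3 + 264 = 261)
-49218/(-16909 - 1*1853) + (-27026/15520)/C = -49218/(-16909 - 1*1853) - 27026/15520/261 = -49218/(-16909 - 1853) - 27026*1/15520*(1/261) = -49218/(-18762) - 13513/7760*1/261 = -49218*(-1/18762) - 13513/2025360 = 8203/3127 - 13513/2025360 = 16571772929/6333300720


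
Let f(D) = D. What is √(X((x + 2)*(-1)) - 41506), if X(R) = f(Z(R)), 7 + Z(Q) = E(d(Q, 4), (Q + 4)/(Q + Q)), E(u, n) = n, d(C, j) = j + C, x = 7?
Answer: I*√1494458/6 ≈ 203.75*I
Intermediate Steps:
d(C, j) = C + j
Z(Q) = -7 + (4 + Q)/(2*Q) (Z(Q) = -7 + (Q + 4)/(Q + Q) = -7 + (4 + Q)/((2*Q)) = -7 + (4 + Q)*(1/(2*Q)) = -7 + (4 + Q)/(2*Q))
X(R) = -13/2 + 2/R
√(X((x + 2)*(-1)) - 41506) = √((-13/2 + 2/(((7 + 2)*(-1)))) - 41506) = √((-13/2 + 2/((9*(-1)))) - 41506) = √((-13/2 + 2/(-9)) - 41506) = √((-13/2 + 2*(-⅑)) - 41506) = √((-13/2 - 2/9) - 41506) = √(-121/18 - 41506) = √(-747229/18) = I*√1494458/6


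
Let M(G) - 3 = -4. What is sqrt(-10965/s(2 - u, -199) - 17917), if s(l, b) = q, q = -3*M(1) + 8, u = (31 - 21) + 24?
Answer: 2*I*sqrt(572143)/11 ≈ 137.53*I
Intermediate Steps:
u = 34 (u = 10 + 24 = 34)
M(G) = -1 (M(G) = 3 - 4 = -1)
q = 11 (q = -3*(-1) + 8 = 3 + 8 = 11)
s(l, b) = 11
sqrt(-10965/s(2 - u, -199) - 17917) = sqrt(-10965/11 - 17917) = sqrt(-208052/11) = 2*I*sqrt(572143)/11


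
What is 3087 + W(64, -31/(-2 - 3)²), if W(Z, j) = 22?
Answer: 3109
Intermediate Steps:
3087 + W(64, -31/(-2 - 3)²) = 3087 + 22 = 3109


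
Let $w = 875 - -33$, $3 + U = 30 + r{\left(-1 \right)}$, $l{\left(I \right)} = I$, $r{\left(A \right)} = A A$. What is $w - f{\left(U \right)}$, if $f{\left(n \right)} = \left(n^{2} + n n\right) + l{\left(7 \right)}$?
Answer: $-667$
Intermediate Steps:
$r{\left(A \right)} = A^{2}$
$U = 28$ ($U = -3 + \left(30 + \left(-1\right)^{2}\right) = -3 + \left(30 + 1\right) = -3 + 31 = 28$)
$w = 908$ ($w = 875 + 33 = 908$)
$f{\left(n \right)} = 7 + 2 n^{2}$ ($f{\left(n \right)} = \left(n^{2} + n n\right) + 7 = \left(n^{2} + n^{2}\right) + 7 = 2 n^{2} + 7 = 7 + 2 n^{2}$)
$w - f{\left(U \right)} = 908 - \left(7 + 2 \cdot 28^{2}\right) = 908 - \left(7 + 2 \cdot 784\right) = 908 - \left(7 + 1568\right) = 908 - 1575 = -667$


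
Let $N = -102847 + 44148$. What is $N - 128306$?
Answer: $-187005$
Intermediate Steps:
$N = -58699$
$N - 128306 = -58699 - 128306 = -187005$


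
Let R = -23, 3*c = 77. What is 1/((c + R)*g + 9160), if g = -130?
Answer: 3/26440 ≈ 0.00011346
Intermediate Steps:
c = 77/3 (c = (⅓)*77 = 77/3 ≈ 25.667)
1/((c + R)*g + 9160) = 1/((77/3 - 23)*(-130) + 9160) = 1/((8/3)*(-130) + 9160) = 1/(-1040/3 + 9160) = 1/(26440/3) = 3/26440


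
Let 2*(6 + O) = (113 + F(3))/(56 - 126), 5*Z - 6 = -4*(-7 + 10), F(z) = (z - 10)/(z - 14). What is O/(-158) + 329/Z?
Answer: -20009923/72996 ≈ -274.12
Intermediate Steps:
F(z) = (-10 + z)/(-14 + z)
Z = -6/5 (Z = 6/5 + (-4*(-7 + 10))/5 = 6/5 + (-4*3)/5 = 6/5 + (⅕)*(-12) = 6/5 - 12/5 = -6/5 ≈ -1.2000)
O = -1049/154 (O = -6 + ((113 + (-10 + 3)/(-14 + 3))/(56 - 126))/2 = -6 + ((113 - 7/(-11))/(-70))/2 = -6 + ((113 - 1/11*(-7))*(-1/70))/2 = -6 + ((113 + 7/11)*(-1/70))/2 = -6 + ((1250/11)*(-1/70))/2 = -6 + (½)*(-125/77) = -6 - 125/154 = -1049/154 ≈ -6.8117)
O/(-158) + 329/Z = -1049/154/(-158) + 329/(-6/5) = -1049/154*(-1/158) + 329*(-⅚) = 1049/24332 - 1645/6 = -20009923/72996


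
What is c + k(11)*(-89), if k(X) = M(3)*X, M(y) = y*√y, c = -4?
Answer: -4 - 2937*√3 ≈ -5091.0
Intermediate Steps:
M(y) = y^(3/2)
k(X) = 3*X*√3 (k(X) = 3^(3/2)*X = (3*√3)*X = 3*X*√3)
c + k(11)*(-89) = -4 + (3*11*√3)*(-89) = -4 + (33*√3)*(-89) = -4 - 2937*√3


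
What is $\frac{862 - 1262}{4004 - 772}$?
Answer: $- \frac{25}{202} \approx -0.12376$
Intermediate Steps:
$\frac{862 - 1262}{4004 - 772} = - \frac{400}{4004 - 772} = - \frac{400}{3232} = \left(-400\right) \frac{1}{3232} = - \frac{25}{202}$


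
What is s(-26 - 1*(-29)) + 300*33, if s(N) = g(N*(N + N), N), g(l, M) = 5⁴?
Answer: 10525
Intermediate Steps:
g(l, M) = 625
s(N) = 625
s(-26 - 1*(-29)) + 300*33 = 625 + 300*33 = 625 + 9900 = 10525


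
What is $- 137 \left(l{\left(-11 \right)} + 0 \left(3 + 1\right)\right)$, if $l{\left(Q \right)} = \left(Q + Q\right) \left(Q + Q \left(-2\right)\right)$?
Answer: $33154$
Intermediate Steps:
$l{\left(Q \right)} = - 2 Q^{2}$ ($l{\left(Q \right)} = 2 Q \left(Q - 2 Q\right) = 2 Q \left(- Q\right) = - 2 Q^{2}$)
$- 137 \left(l{\left(-11 \right)} + 0 \left(3 + 1\right)\right) = - 137 \left(- 2 \left(-11\right)^{2} + 0 \left(3 + 1\right)\right) = - 137 \left(\left(-2\right) 121 + 0 \cdot 4\right) = - 137 \left(-242 + 0\right) = \left(-137\right) \left(-242\right) = 33154$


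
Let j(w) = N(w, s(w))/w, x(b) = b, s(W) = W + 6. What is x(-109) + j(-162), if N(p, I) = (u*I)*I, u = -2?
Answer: 1723/9 ≈ 191.44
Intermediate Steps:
s(W) = 6 + W
N(p, I) = -2*I**2 (N(p, I) = (-2*I)*I = -2*I**2)
j(w) = -2*(6 + w)**2/w (j(w) = (-2*(6 + w)**2)/w = -2*(6 + w)**2/w)
x(-109) + j(-162) = -109 - 2*(6 - 162)**2/(-162) = -109 - 2*(-1/162)*(-156)**2 = -109 - 2*(-1/162)*24336 = -109 + 2704/9 = 1723/9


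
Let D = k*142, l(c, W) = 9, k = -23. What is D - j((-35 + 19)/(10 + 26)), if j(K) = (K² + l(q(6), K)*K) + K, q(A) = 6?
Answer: -264202/81 ≈ -3261.8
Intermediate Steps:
j(K) = K² + 10*K (j(K) = (K² + 9*K) + K = K² + 10*K)
D = -3266 (D = -23*142 = -3266)
D - j((-35 + 19)/(10 + 26)) = -3266 - (-35 + 19)/(10 + 26)*(10 + (-35 + 19)/(10 + 26)) = -3266 - (-16/36)*(10 - 16/36) = -3266 - (-16*1/36)*(10 - 16*1/36) = -3266 - (-4)*(10 - 4/9)/9 = -3266 - (-4)*86/(9*9) = -3266 - 1*(-344/81) = -3266 + 344/81 = -264202/81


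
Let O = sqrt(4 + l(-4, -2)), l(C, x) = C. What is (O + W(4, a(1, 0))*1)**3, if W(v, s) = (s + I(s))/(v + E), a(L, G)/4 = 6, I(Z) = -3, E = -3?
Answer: 9261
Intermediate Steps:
a(L, G) = 24 (a(L, G) = 4*6 = 24)
W(v, s) = (-3 + s)/(-3 + v) (W(v, s) = (s - 3)/(v - 3) = (-3 + s)/(-3 + v))
O = 0 (O = sqrt(4 - 4) = sqrt(0) = 0)
(O + W(4, a(1, 0))*1)**3 = (0 + ((-3 + 24)/(-3 + 4))*1)**3 = (0 + (21/1)*1)**3 = (0 + (1*21)*1)**3 = (0 + 21*1)**3 = (0 + 21)**3 = 21**3 = 9261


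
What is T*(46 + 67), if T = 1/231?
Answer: 113/231 ≈ 0.48918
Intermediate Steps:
T = 1/231 ≈ 0.0043290
T*(46 + 67) = (46 + 67)/231 = (1/231)*113 = 113/231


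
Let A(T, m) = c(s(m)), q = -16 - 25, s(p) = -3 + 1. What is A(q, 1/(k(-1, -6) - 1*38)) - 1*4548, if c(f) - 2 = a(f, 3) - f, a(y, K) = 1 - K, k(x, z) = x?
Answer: -4546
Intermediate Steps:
s(p) = -2
q = -41
c(f) = -f (c(f) = 2 + ((1 - 1*3) - f) = 2 + ((1 - 3) - f) = 2 + (-2 - f) = -f)
A(T, m) = 2 (A(T, m) = -1*(-2) = 2)
A(q, 1/(k(-1, -6) - 1*38)) - 1*4548 = 2 - 1*4548 = 2 - 4548 = -4546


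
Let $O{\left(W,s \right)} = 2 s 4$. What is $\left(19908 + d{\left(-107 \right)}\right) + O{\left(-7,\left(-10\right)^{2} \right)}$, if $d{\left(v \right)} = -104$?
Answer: $20604$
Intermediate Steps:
$O{\left(W,s \right)} = 8 s$
$\left(19908 + d{\left(-107 \right)}\right) + O{\left(-7,\left(-10\right)^{2} \right)} = \left(19908 - 104\right) + 8 \left(-10\right)^{2} = 19804 + 8 \cdot 100 = 19804 + 800 = 20604$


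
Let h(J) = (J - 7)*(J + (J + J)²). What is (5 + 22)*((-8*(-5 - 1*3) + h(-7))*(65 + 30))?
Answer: -6622830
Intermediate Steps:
h(J) = (-7 + J)*(J + 4*J²) (h(J) = (-7 + J)*(J + (2*J)²) = (-7 + J)*(J + 4*J²))
(5 + 22)*((-8*(-5 - 1*3) + h(-7))*(65 + 30)) = (5 + 22)*((-8*(-5 - 1*3) - 7*(-7 - 27*(-7) + 4*(-7)²))*(65 + 30)) = 27*((-8*(-5 - 3) - 7*(-7 + 189 + 4*49))*95) = 27*((-8*(-8) - 7*(-7 + 189 + 196))*95) = 27*((64 - 7*378)*95) = 27*((64 - 2646)*95) = 27*(-2582*95) = 27*(-245290) = -6622830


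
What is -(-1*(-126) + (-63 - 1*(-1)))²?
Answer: -4096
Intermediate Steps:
-(-1*(-126) + (-63 - 1*(-1)))² = -(126 + (-63 + 1))² = -(126 - 62)² = -1*64² = -1*4096 = -4096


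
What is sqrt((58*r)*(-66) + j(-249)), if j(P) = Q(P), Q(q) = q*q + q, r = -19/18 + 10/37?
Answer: sqrt(797884206)/111 ≈ 254.48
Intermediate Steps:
r = -523/666 (r = -19*1/18 + 10*(1/37) = -19/18 + 10/37 = -523/666 ≈ -0.78528)
Q(q) = q + q**2 (Q(q) = q**2 + q = q + q**2)
j(P) = P*(1 + P)
sqrt((58*r)*(-66) + j(-249)) = sqrt((58*(-523/666))*(-66) - 249*(1 - 249)) = sqrt(-15167/333*(-66) - 249*(-248)) = sqrt(333674/111 + 61752) = sqrt(7188146/111) = sqrt(797884206)/111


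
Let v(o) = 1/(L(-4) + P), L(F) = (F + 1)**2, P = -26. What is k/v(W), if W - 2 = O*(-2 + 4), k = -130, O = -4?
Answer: 2210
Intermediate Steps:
W = -6 (W = 2 - 4*(-2 + 4) = 2 - 4*2 = 2 - 8 = -6)
L(F) = (1 + F)**2
v(o) = -1/17 (v(o) = 1/((1 - 4)**2 - 26) = 1/((-3)**2 - 26) = 1/(9 - 26) = 1/(-17) = -1/17)
k/v(W) = -130/(-1/17) = -130*(-17) = 2210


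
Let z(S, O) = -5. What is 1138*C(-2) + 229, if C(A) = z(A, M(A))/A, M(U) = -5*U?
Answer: 3074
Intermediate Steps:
C(A) = -5/A
1138*C(-2) + 229 = 1138*(-5/(-2)) + 229 = 1138*(-5*(-1/2)) + 229 = 1138*(5/2) + 229 = 2845 + 229 = 3074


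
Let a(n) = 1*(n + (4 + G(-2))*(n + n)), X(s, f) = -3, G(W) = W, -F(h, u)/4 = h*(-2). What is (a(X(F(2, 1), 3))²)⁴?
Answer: 2562890625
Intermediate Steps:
F(h, u) = 8*h (F(h, u) = -4*h*(-2) = -(-8)*h = 8*h)
a(n) = 5*n (a(n) = 1*(n + (4 - 2)*(n + n)) = 1*(n + 2*(2*n)) = 1*(n + 4*n) = 1*(5*n) = 5*n)
(a(X(F(2, 1), 3))²)⁴ = ((5*(-3))²)⁴ = ((-15)²)⁴ = 225⁴ = 2562890625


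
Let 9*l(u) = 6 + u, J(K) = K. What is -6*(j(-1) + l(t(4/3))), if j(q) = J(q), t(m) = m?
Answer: 10/9 ≈ 1.1111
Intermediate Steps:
j(q) = q
l(u) = ⅔ + u/9 (l(u) = (6 + u)/9 = ⅔ + u/9)
-6*(j(-1) + l(t(4/3))) = -6*(-1 + (⅔ + (4/3)/9)) = -6*(-1 + (⅔ + (4*(⅓))/9)) = -6*(-1 + (⅔ + (⅑)*(4/3))) = -6*(-1 + (⅔ + 4/27)) = -6*(-1 + 22/27) = -6*(-5/27) = 10/9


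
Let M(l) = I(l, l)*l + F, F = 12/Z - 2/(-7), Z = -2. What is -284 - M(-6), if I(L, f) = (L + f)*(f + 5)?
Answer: -1444/7 ≈ -206.29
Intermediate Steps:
I(L, f) = (5 + f)*(L + f) (I(L, f) = (L + f)*(5 + f) = (5 + f)*(L + f))
F = -40/7 (F = 12/(-2) - 2/(-7) = 12*(-1/2) - 2*(-1/7) = -6 + 2/7 = -40/7 ≈ -5.7143)
M(l) = -40/7 + l*(2*l**2 + 10*l) (M(l) = (l**2 + 5*l + 5*l + l*l)*l - 40/7 = (l**2 + 5*l + 5*l + l**2)*l - 40/7 = (2*l**2 + 10*l)*l - 40/7 = l*(2*l**2 + 10*l) - 40/7 = -40/7 + l*(2*l**2 + 10*l))
-284 - M(-6) = -284 - (-40/7 + 2*(-6)**2*(5 - 6)) = -284 - (-40/7 + 2*36*(-1)) = -284 - (-40/7 - 72) = -284 - 1*(-544/7) = -284 + 544/7 = -1444/7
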